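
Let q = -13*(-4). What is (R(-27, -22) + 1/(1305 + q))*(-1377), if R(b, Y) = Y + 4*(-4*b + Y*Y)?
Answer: -4383711171/1357 ≈ -3.2304e+6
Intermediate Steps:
q = 52
R(b, Y) = Y - 16*b + 4*Y**2 (R(b, Y) = Y + 4*(-4*b + Y**2) = Y + 4*(Y**2 - 4*b) = Y + (-16*b + 4*Y**2) = Y - 16*b + 4*Y**2)
(R(-27, -22) + 1/(1305 + q))*(-1377) = ((-22 - 16*(-27) + 4*(-22)**2) + 1/(1305 + 52))*(-1377) = ((-22 + 432 + 4*484) + 1/1357)*(-1377) = ((-22 + 432 + 1936) + 1/1357)*(-1377) = (2346 + 1/1357)*(-1377) = (3183523/1357)*(-1377) = -4383711171/1357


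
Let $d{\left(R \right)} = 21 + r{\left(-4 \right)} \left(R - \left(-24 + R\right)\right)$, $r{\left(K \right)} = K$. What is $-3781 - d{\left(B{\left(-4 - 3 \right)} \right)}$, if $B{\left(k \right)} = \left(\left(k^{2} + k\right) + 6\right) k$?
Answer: $-3706$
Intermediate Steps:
$B{\left(k \right)} = k \left(6 + k + k^{2}\right)$ ($B{\left(k \right)} = \left(\left(k + k^{2}\right) + 6\right) k = \left(6 + k + k^{2}\right) k = k \left(6 + k + k^{2}\right)$)
$d{\left(R \right)} = -75$ ($d{\left(R \right)} = 21 - 4 \left(R - \left(-24 + R\right)\right) = 21 - 96 = -75$)
$-3781 - d{\left(B{\left(-4 - 3 \right)} \right)} = -3781 - -75 = -3781 + 75 = -3706$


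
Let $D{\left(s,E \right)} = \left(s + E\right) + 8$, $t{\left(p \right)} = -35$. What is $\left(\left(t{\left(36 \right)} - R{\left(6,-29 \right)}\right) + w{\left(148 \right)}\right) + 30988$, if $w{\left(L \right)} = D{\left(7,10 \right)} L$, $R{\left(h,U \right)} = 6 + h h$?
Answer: $34611$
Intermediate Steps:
$R{\left(h,U \right)} = 6 + h^{2}$
$D{\left(s,E \right)} = 8 + E + s$ ($D{\left(s,E \right)} = \left(E + s\right) + 8 = 8 + E + s$)
$w{\left(L \right)} = 25 L$ ($w{\left(L \right)} = \left(8 + 10 + 7\right) L = 25 L$)
$\left(\left(t{\left(36 \right)} - R{\left(6,-29 \right)}\right) + w{\left(148 \right)}\right) + 30988 = \left(\left(-35 - \left(6 + 6^{2}\right)\right) + 25 \cdot 148\right) + 30988 = \left(\left(-35 - \left(6 + 36\right)\right) + 3700\right) + 30988 = \left(\left(-35 - 42\right) + 3700\right) + 30988 = \left(-77 + 3700\right) + 30988 = 3623 + 30988 = 34611$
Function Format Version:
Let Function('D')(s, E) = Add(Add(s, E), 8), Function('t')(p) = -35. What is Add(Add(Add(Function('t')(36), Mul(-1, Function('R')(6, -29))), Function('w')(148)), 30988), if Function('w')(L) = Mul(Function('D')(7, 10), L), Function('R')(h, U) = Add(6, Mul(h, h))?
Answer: 34611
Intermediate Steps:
Function('R')(h, U) = Add(6, Pow(h, 2))
Function('D')(s, E) = Add(8, E, s) (Function('D')(s, E) = Add(Add(E, s), 8) = Add(8, E, s))
Function('w')(L) = Mul(25, L) (Function('w')(L) = Mul(Add(8, 10, 7), L) = Mul(25, L))
Add(Add(Add(Function('t')(36), Mul(-1, Function('R')(6, -29))), Function('w')(148)), 30988) = Add(Add(Add(-35, Mul(-1, Add(6, Pow(6, 2)))), Mul(25, 148)), 30988) = Add(Add(Add(-35, Mul(-1, Add(6, 36))), 3700), 30988) = Add(Add(Add(-35, Mul(-1, 42)), 3700), 30988) = Add(Add(Add(-35, -42), 3700), 30988) = Add(Add(-77, 3700), 30988) = Add(3623, 30988) = 34611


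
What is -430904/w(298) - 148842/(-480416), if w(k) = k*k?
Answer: -24224426387/5332857808 ≈ -4.5425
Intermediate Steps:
w(k) = k²
-430904/w(298) - 148842/(-480416) = -430904/(298²) - 148842/(-480416) = -430904/88804 - 148842*(-1/480416) = -430904*1/88804 + 74421/240208 = -107726/22201 + 74421/240208 = -24224426387/5332857808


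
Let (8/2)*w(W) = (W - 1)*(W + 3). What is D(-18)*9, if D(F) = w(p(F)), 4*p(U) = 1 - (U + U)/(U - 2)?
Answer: -189/25 ≈ -7.5600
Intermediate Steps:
p(U) = ¼ - U/(2*(-2 + U)) (p(U) = (1 - (U + U)/(U - 2))/4 = (1 - 2*U/(-2 + U))/4 = ¼ - U/(2*(-2 + U)))
w(W) = (-1 + W)*(3 + W)/4 (w(W) = ((W - 1)*(W + 3))/4 = ((-1 + W)*(3 + W))/4 = (-1 + W)*(3 + W)/4)
D(F) = -¾ + (-2 - F)/(8*(-2 + F)) + (-2 - F)²/(64*(-2 + F)²) (D(F) = -¾ + ((-2 - F)/(4*(-2 + F)))/2 + ((-2 - F)/(4*(-2 + F)))²/4 = -¾ + (-2 - F)/(8*(-2 + F)) + ((-2 - F)²/(16*(-2 + F)²))/4 = -¾ + (-2 - F)/(8*(-2 + F)) + (-2 - F)²/(64*(-2 + F)²))
D(-18)*9 = ((-156 - 55*(-18)² + 196*(-18))/(64*(4 + (-18)² - 4*(-18))))*9 = ((-156 - 55*324 - 3528)/(64*(4 + 324 + 72)))*9 = ((1/64)*(-156 - 17820 - 3528)/400)*9 = ((1/64)*(1/400)*(-21504))*9 = -21/25*9 = -189/25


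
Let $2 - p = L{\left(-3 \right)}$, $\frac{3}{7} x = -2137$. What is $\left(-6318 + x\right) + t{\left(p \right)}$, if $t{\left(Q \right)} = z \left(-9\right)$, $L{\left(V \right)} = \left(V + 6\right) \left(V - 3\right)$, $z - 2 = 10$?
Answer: $- \frac{34237}{3} \approx -11412.0$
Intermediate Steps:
$x = - \frac{14959}{3}$ ($x = \frac{7}{3} \left(-2137\right) = - \frac{14959}{3} \approx -4986.3$)
$z = 12$ ($z = 2 + 10 = 12$)
$L{\left(V \right)} = \left(-3 + V\right) \left(6 + V\right)$ ($L{\left(V \right)} = \left(6 + V\right) \left(-3 + V\right) = \left(-3 + V\right) \left(6 + V\right)$)
$p = 20$ ($p = 2 - \left(-18 + \left(-3\right)^{2} + 3 \left(-3\right)\right) = 2 - \left(-18 + 9 - 9\right) = 2 - -18 = 2 + 18 = 20$)
$t{\left(Q \right)} = -108$ ($t{\left(Q \right)} = 12 \left(-9\right) = -108$)
$\left(-6318 + x\right) + t{\left(p \right)} = \left(-6318 - \frac{14959}{3}\right) - 108 = - \frac{33913}{3} - 108 = - \frac{34237}{3}$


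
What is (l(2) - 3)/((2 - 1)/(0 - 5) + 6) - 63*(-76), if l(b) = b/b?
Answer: 138842/29 ≈ 4787.7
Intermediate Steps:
l(b) = 1
(l(2) - 3)/((2 - 1)/(0 - 5) + 6) - 63*(-76) = (1 - 3)/((2 - 1)/(0 - 5) + 6) - 63*(-76) = -2/(1/(-5) + 6) + 4788 = -2/(1*(-⅕) + 6) + 4788 = -2/(-⅕ + 6) + 4788 = -2/29/5 + 4788 = -2*5/29 + 4788 = -10/29 + 4788 = 138842/29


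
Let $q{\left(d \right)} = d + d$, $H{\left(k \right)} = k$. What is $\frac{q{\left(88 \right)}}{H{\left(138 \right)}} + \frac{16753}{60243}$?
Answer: $\frac{2152447}{1385589} \approx 1.5535$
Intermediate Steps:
$q{\left(d \right)} = 2 d$
$\frac{q{\left(88 \right)}}{H{\left(138 \right)}} + \frac{16753}{60243} = \frac{2 \cdot 88}{138} + \frac{16753}{60243} = 176 \cdot \frac{1}{138} + 16753 \cdot \frac{1}{60243} = \frac{88}{69} + \frac{16753}{60243} = \frac{2152447}{1385589}$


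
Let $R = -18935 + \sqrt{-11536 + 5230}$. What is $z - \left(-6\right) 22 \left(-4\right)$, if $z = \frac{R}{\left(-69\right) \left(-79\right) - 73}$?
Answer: $- \frac{2858519}{5378} + \frac{i \sqrt{6306}}{5378} \approx -531.52 + 0.014766 i$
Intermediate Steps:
$R = -18935 + i \sqrt{6306}$ ($R = -18935 + \sqrt{-6306} = -18935 + i \sqrt{6306} \approx -18935.0 + 79.41 i$)
$z = - \frac{18935}{5378} + \frac{i \sqrt{6306}}{5378}$ ($z = \frac{-18935 + i \sqrt{6306}}{\left(-69\right) \left(-79\right) - 73} = \frac{-18935 + i \sqrt{6306}}{5451 - 73} = \frac{-18935 + i \sqrt{6306}}{5378} = \left(-18935 + i \sqrt{6306}\right) \frac{1}{5378} = - \frac{18935}{5378} + \frac{i \sqrt{6306}}{5378} \approx -3.5208 + 0.014766 i$)
$z - \left(-6\right) 22 \left(-4\right) = \left(- \frac{18935}{5378} + \frac{i \sqrt{6306}}{5378}\right) - \left(-6\right) 22 \left(-4\right) = \left(- \frac{18935}{5378} + \frac{i \sqrt{6306}}{5378}\right) - \left(-132\right) \left(-4\right) = \left(- \frac{18935}{5378} + \frac{i \sqrt{6306}}{5378}\right) - 528 = - \frac{2858519}{5378} + \frac{i \sqrt{6306}}{5378}$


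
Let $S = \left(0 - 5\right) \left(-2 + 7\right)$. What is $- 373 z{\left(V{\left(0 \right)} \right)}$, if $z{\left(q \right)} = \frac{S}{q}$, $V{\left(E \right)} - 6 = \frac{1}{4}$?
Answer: $1492$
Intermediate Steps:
$V{\left(E \right)} = \frac{25}{4}$ ($V{\left(E \right)} = 6 + \frac{1}{4} = \frac{25}{4}$)
$S = -25$ ($S = \left(-5\right) 5 = -25$)
$z{\left(q \right)} = - \frac{25}{q}$
$- 373 z{\left(V{\left(0 \right)} \right)} = - 373 \left(- \frac{25}{\frac{25}{4}}\right) = - 373 \left(\left(-25\right) \frac{4}{25}\right) = \left(-373\right) \left(-4\right) = 1492$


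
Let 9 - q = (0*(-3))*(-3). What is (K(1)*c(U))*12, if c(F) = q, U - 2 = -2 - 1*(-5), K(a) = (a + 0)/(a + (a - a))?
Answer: 108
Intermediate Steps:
K(a) = 1 (K(a) = a/(a + 0) = a/a = 1)
U = 5 (U = 2 + (-2 - 1*(-5)) = 2 + (-2 + 5) = 2 + 3 = 5)
q = 9 (q = 9 - 0*(-3)*(-3) = 9 - 0*(-3) = 9 - 1*0 = 9 + 0 = 9)
c(F) = 9
(K(1)*c(U))*12 = (1*9)*12 = 9*12 = 108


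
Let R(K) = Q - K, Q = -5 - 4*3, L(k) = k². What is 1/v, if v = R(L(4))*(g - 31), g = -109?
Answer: 1/4620 ≈ 0.00021645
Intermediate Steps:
Q = -17 (Q = -5 - 12 = -17)
R(K) = -17 - K
v = 4620 (v = (-17 - 1*4²)*(-109 - 31) = (-17 - 1*16)*(-140) = (-17 - 16)*(-140) = -33*(-140) = 4620)
1/v = 1/4620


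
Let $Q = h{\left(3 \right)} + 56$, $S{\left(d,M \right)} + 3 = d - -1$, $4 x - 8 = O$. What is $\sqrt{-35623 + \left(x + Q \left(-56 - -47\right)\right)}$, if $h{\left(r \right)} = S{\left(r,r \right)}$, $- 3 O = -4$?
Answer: $\frac{i \sqrt{325203}}{3} \approx 190.09 i$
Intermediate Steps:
$O = \frac{4}{3}$ ($O = \left(- \frac{1}{3}\right) \left(-4\right) = \frac{4}{3} \approx 1.3333$)
$x = \frac{7}{3}$ ($x = 2 + \frac{1}{4} \cdot \frac{4}{3} = 2 + \frac{1}{3} = \frac{7}{3} \approx 2.3333$)
$S{\left(d,M \right)} = -2 + d$ ($S{\left(d,M \right)} = -3 + \left(d - -1\right) = -3 + \left(d + 1\right) = -3 + \left(1 + d\right) = -2 + d$)
$h{\left(r \right)} = -2 + r$
$Q = 57$ ($Q = \left(-2 + 3\right) + 56 = 1 + 56 = 57$)
$\sqrt{-35623 + \left(x + Q \left(-56 - -47\right)\right)} = \sqrt{-35623 + \left(\frac{7}{3} + 57 \left(-56 - -47\right)\right)} = \sqrt{-35623 + \left(\frac{7}{3} + 57 \left(-56 + 47\right)\right)} = \sqrt{-35623 + \left(\frac{7}{3} + 57 \left(-9\right)\right)} = \sqrt{-35623 + \left(\frac{7}{3} - 513\right)} = \sqrt{-35623 - \frac{1532}{3}} = \sqrt{- \frac{108401}{3}} = \frac{i \sqrt{325203}}{3}$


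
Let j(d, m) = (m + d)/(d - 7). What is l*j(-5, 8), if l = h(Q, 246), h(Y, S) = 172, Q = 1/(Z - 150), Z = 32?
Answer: -43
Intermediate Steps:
j(d, m) = (d + m)/(-7 + d)
Q = -1/118 (Q = 1/(32 - 150) = 1/(-118) = -1/118 ≈ -0.0084746)
l = 172
l*j(-5, 8) = 172*((-5 + 8)/(-7 - 5)) = 172*(3/(-12)) = 172*(-1/12*3) = 172*(-¼) = -43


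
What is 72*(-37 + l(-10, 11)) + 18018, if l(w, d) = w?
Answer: 14634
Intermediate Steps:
72*(-37 + l(-10, 11)) + 18018 = 72*(-37 - 10) + 18018 = 72*(-47) + 18018 = -3384 + 18018 = 14634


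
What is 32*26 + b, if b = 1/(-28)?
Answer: 23295/28 ≈ 831.96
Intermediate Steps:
b = -1/28 ≈ -0.035714
32*26 + b = 32*26 - 1/28 = 832 - 1/28 = 23295/28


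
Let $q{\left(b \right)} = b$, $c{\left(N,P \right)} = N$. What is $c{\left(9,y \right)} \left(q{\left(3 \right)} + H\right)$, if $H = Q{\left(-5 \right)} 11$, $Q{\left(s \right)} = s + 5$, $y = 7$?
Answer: $27$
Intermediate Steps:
$Q{\left(s \right)} = 5 + s$
$H = 0$ ($H = \left(5 - 5\right) 11 = 0 \cdot 11 = 0$)
$c{\left(9,y \right)} \left(q{\left(3 \right)} + H\right) = 9 \left(3 + 0\right) = 9 \cdot 3 = 27$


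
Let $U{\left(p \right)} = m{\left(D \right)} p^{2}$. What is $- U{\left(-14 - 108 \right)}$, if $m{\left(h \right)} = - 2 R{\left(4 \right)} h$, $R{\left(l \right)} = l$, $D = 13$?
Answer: $1547936$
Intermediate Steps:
$m{\left(h \right)} = - 8 h$ ($m{\left(h \right)} = \left(-2\right) 4 h = - 8 h$)
$U{\left(p \right)} = - 104 p^{2}$ ($U{\left(p \right)} = \left(-8\right) 13 p^{2} = - 104 p^{2}$)
$- U{\left(-14 - 108 \right)} = - \left(-104\right) \left(-14 - 108\right)^{2} = - \left(-104\right) \left(-122\right)^{2} = - \left(-104\right) 14884 = \left(-1\right) \left(-1547936\right) = 1547936$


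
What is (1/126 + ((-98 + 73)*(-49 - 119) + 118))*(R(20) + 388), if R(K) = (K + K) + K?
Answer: 17410208/9 ≈ 1.9345e+6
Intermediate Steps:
R(K) = 3*K (R(K) = 2*K + K = 3*K)
(1/126 + ((-98 + 73)*(-49 - 119) + 118))*(R(20) + 388) = (1/126 + ((-98 + 73)*(-49 - 119) + 118))*(3*20 + 388) = (1/126 + (-25*(-168) + 118))*(60 + 388) = (1/126 + (4200 + 118))*448 = (1/126 + 4318)*448 = (544069/126)*448 = 17410208/9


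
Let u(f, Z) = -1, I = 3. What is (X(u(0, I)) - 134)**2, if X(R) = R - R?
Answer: 17956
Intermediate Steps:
X(R) = 0
(X(u(0, I)) - 134)**2 = (0 - 134)**2 = (-134)**2 = 17956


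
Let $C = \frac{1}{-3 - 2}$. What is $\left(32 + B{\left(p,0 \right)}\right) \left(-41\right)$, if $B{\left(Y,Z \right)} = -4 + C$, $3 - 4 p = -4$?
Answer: $- \frac{5699}{5} \approx -1139.8$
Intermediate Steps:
$p = \frac{7}{4}$ ($p = \frac{3}{4} - -1 = \frac{3}{4} + 1 = \frac{7}{4} \approx 1.75$)
$C = - \frac{1}{5}$ ($C = \frac{1}{-5} = - \frac{1}{5} \approx -0.2$)
$B{\left(Y,Z \right)} = - \frac{21}{5}$ ($B{\left(Y,Z \right)} = -4 - \frac{1}{5} = - \frac{21}{5}$)
$\left(32 + B{\left(p,0 \right)}\right) \left(-41\right) = \left(32 - \frac{21}{5}\right) \left(-41\right) = \frac{139}{5} \left(-41\right) = - \frac{5699}{5}$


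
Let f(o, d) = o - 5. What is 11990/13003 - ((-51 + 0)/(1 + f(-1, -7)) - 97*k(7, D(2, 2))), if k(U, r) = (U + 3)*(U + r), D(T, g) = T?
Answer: 566977747/65015 ≈ 8720.7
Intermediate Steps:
f(o, d) = -5 + o
k(U, r) = (3 + U)*(U + r)
11990/13003 - ((-51 + 0)/(1 + f(-1, -7)) - 97*k(7, D(2, 2))) = 11990/13003 - ((-51 + 0)/(1 + (-5 - 1)) - 97*(7² + 3*7 + 3*2 + 7*2)) = 11990*(1/13003) - (-51/(1 - 6) - 97*(49 + 21 + 6 + 14)) = 11990/13003 - (-51/(-5) - 97*90) = 11990/13003 - (-51*(-⅕) - 8730) = 11990/13003 - (51/5 - 8730) = 11990/13003 - 1*(-43599/5) = 11990/13003 + 43599/5 = 566977747/65015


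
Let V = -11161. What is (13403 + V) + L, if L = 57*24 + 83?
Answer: 3693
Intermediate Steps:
L = 1451 (L = 1368 + 83 = 1451)
(13403 + V) + L = (13403 - 11161) + 1451 = 2242 + 1451 = 3693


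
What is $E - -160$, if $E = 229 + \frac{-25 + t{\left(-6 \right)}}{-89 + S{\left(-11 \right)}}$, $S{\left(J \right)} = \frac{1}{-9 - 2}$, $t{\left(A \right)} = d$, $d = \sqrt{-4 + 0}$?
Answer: $\frac{76299}{196} - \frac{11 i}{490} \approx 389.28 - 0.022449 i$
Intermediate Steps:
$d = 2 i$ ($d = \sqrt{-4} = 2 i \approx 2.0 i$)
$t{\left(A \right)} = 2 i$
$S{\left(J \right)} = - \frac{1}{11}$ ($S{\left(J \right)} = \frac{1}{-11} = - \frac{1}{11}$)
$E = \frac{44939}{196} - \frac{11 i}{490}$ ($E = 229 + \frac{-25 + 2 i}{-89 - \frac{1}{11}} = 229 + \frac{-25 + 2 i}{- \frac{980}{11}} = 229 + \left(-25 + 2 i\right) \left(- \frac{11}{980}\right) = 229 + \left(\frac{55}{196} - \frac{11 i}{490}\right) = \frac{44939}{196} - \frac{11 i}{490} \approx 229.28 - 0.022449 i$)
$E - -160 = \left(\frac{44939}{196} - \frac{11 i}{490}\right) - -160 = \left(\frac{44939}{196} - \frac{11 i}{490}\right) + 160 = \frac{76299}{196} - \frac{11 i}{490}$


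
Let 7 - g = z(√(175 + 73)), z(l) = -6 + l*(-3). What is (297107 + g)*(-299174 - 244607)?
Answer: -161568210720 - 3262686*√62 ≈ -1.6159e+11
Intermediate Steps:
z(l) = -6 - 3*l
g = 13 + 6*√62 (g = 7 - (-6 - 3*√(175 + 73)) = 7 - (-6 - 6*√62) = 7 + (6 + 6*√62) = 13 + 6*√62 ≈ 60.244)
(297107 + g)*(-299174 - 244607) = (297107 + (13 + 6*√62))*(-299174 - 244607) = (297120 + 6*√62)*(-543781) = -161568210720 - 3262686*√62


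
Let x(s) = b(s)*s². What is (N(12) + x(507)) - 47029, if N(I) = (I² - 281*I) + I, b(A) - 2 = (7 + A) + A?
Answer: 262910882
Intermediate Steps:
b(A) = 9 + 2*A (b(A) = 2 + ((7 + A) + A) = 2 + (7 + 2*A) = 9 + 2*A)
x(s) = s²*(9 + 2*s) (x(s) = (9 + 2*s)*s² = s²*(9 + 2*s))
N(I) = I² - 280*I
(N(12) + x(507)) - 47029 = (12*(-280 + 12) + 507²*(9 + 2*507)) - 47029 = (12*(-268) + 257049*(9 + 1014)) - 47029 = (-3216 + 257049*1023) - 47029 = (-3216 + 262961127) - 47029 = 262957911 - 47029 = 262910882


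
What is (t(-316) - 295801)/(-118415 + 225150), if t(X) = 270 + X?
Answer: -295847/106735 ≈ -2.7718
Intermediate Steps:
(t(-316) - 295801)/(-118415 + 225150) = ((270 - 316) - 295801)/(-118415 + 225150) = (-46 - 295801)/106735 = -295847*1/106735 = -295847/106735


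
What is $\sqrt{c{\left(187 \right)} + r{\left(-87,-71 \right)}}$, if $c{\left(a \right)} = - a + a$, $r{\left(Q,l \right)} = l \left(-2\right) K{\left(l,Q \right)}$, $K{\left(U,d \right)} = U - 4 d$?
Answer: $\sqrt{39334} \approx 198.33$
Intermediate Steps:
$r{\left(Q,l \right)} = - 2 l \left(l - 4 Q\right)$ ($r{\left(Q,l \right)} = l \left(-2\right) \left(l - 4 Q\right) = - 2 l \left(l - 4 Q\right)$)
$c{\left(a \right)} = 0$
$\sqrt{c{\left(187 \right)} + r{\left(-87,-71 \right)}} = \sqrt{0 + 2 \left(-71\right) \left(\left(-1\right) \left(-71\right) + 4 \left(-87\right)\right)} = \sqrt{0 + 2 \left(-71\right) \left(71 - 348\right)} = \sqrt{0 + 2 \left(-71\right) \left(-277\right)} = \sqrt{0 + 39334} = \sqrt{39334}$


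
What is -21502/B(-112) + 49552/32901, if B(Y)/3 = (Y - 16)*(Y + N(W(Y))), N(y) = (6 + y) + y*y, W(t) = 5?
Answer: 41038237/53343488 ≈ 0.76932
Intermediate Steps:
N(y) = 6 + y + y**2 (N(y) = (6 + y) + y**2 = 6 + y + y**2)
B(Y) = 3*(-16 + Y)*(36 + Y) (B(Y) = 3*((Y - 16)*(Y + (6 + 5 + 5**2))) = 3*((-16 + Y)*(Y + (6 + 5 + 25))) = 3*((-16 + Y)*(Y + 36)) = 3*((-16 + Y)*(36 + Y)) = 3*(-16 + Y)*(36 + Y))
-21502/B(-112) + 49552/32901 = -21502/(-1728 + 3*(-112)**2 + 60*(-112)) + 49552/32901 = -21502/(-1728 + 3*12544 - 6720) + 49552*(1/32901) = -21502/(-1728 + 37632 - 6720) + 49552/32901 = -21502/29184 + 49552/32901 = -21502*1/29184 + 49552/32901 = -10751/14592 + 49552/32901 = 41038237/53343488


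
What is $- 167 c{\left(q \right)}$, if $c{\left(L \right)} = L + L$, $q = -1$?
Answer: $334$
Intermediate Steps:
$c{\left(L \right)} = 2 L$
$- 167 c{\left(q \right)} = - 167 \cdot 2 \left(-1\right) = \left(-167\right) \left(-2\right) = 334$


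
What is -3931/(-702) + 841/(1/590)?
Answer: 348329311/702 ≈ 4.9620e+5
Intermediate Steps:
-3931/(-702) + 841/(1/590) = -3931*(-1/702) + 841/(1/590) = 3931/702 + 841*590 = 3931/702 + 496190 = 348329311/702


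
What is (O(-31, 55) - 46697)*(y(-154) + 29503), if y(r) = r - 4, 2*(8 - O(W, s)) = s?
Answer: -2741791385/2 ≈ -1.3709e+9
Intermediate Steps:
O(W, s) = 8 - s/2
y(r) = -4 + r
(O(-31, 55) - 46697)*(y(-154) + 29503) = ((8 - ½*55) - 46697)*((-4 - 154) + 29503) = ((8 - 55/2) - 46697)*(-158 + 29503) = (-39/2 - 46697)*29345 = -93433/2*29345 = -2741791385/2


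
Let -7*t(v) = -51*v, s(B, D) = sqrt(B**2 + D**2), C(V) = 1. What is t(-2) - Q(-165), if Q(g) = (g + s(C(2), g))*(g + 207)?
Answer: 48408/7 - 42*sqrt(27226) ≈ -14.699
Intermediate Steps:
t(v) = 51*v/7 (t(v) = -(-51)*v/7 = 51*v/7)
Q(g) = (207 + g)*(g + sqrt(1 + g**2)) (Q(g) = (g + sqrt(1**2 + g**2))*(g + 207) = (g + sqrt(1 + g**2))*(207 + g) = (207 + g)*(g + sqrt(1 + g**2)))
t(-2) - Q(-165) = (51/7)*(-2) - ((-165)**2 + 207*(-165) + 207*sqrt(1 + (-165)**2) - 165*sqrt(1 + (-165)**2)) = -102/7 - (27225 - 34155 + 207*sqrt(1 + 27225) - 165*sqrt(1 + 27225)) = -102/7 - (27225 - 34155 + 207*sqrt(27226) - 165*sqrt(27226)) = -102/7 - (-6930 + 42*sqrt(27226)) = -102/7 + (6930 - 42*sqrt(27226)) = 48408/7 - 42*sqrt(27226)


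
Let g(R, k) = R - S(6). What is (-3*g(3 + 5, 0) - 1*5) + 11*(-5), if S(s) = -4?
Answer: -96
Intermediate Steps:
g(R, k) = 4 + R (g(R, k) = R - 1*(-4) = R + 4 = 4 + R)
(-3*g(3 + 5, 0) - 1*5) + 11*(-5) = (-3*(4 + (3 + 5)) - 1*5) + 11*(-5) = (-3*(4 + 8) - 5) - 55 = (-3*12 - 5) - 55 = (-36 - 5) - 55 = -41 - 55 = -96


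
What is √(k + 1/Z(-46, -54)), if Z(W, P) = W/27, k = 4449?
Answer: √9412842/46 ≈ 66.696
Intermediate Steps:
Z(W, P) = W/27 (Z(W, P) = W*(1/27) = W/27)
√(k + 1/Z(-46, -54)) = √(4449 + 1/((1/27)*(-46))) = √(4449 + 1/(-46/27)) = √(4449 - 27/46) = √(204627/46) = √9412842/46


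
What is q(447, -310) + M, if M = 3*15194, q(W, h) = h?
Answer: 45272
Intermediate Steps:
M = 45582
q(447, -310) + M = -310 + 45582 = 45272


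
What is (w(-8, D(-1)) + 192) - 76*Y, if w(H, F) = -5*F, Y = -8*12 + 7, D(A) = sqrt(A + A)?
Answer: 6956 - 5*I*sqrt(2) ≈ 6956.0 - 7.0711*I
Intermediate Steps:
D(A) = sqrt(2)*sqrt(A) (D(A) = sqrt(2*A) = sqrt(2)*sqrt(A))
Y = -89 (Y = -96 + 7 = -89)
(w(-8, D(-1)) + 192) - 76*Y = (-5*sqrt(2)*sqrt(-1) + 192) - 76*(-89) = (-5*sqrt(2)*I + 192) + 6764 = (-5*I*sqrt(2) + 192) + 6764 = (192 - 5*I*sqrt(2)) + 6764 = 6956 - 5*I*sqrt(2)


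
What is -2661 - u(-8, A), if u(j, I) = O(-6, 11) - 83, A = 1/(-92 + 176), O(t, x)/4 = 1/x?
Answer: -28362/11 ≈ -2578.4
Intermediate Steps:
O(t, x) = 4/x
A = 1/84 ≈ 0.011905
u(j, I) = -909/11 (u(j, I) = 4/11 - 83 = -909/11)
-2661 - u(-8, A) = -2661 - 1*(-909/11) = -2661 + 909/11 = -28362/11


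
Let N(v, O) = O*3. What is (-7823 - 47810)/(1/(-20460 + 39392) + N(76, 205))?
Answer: -1053243956/11643181 ≈ -90.460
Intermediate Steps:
N(v, O) = 3*O
(-7823 - 47810)/(1/(-20460 + 39392) + N(76, 205)) = (-7823 - 47810)/(1/(-20460 + 39392) + 3*205) = -55633/(1/18932 + 615) = -55633/11643181/18932 = -55633*18932/11643181 = -1053243956/11643181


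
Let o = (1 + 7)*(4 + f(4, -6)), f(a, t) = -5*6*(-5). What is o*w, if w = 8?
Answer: 9856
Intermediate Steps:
f(a, t) = 150 (f(a, t) = -30*(-5) = 150)
o = 1232 (o = (1 + 7)*(4 + 150) = 8*154 = 1232)
o*w = 1232*8 = 9856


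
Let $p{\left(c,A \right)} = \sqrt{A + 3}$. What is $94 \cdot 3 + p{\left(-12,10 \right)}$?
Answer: $282 + \sqrt{13} \approx 285.61$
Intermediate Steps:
$p{\left(c,A \right)} = \sqrt{3 + A}$
$94 \cdot 3 + p{\left(-12,10 \right)} = 94 \cdot 3 + \sqrt{3 + 10} = 282 + \sqrt{13}$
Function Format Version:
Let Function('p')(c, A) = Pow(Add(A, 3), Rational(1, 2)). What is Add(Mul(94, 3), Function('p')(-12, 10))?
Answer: Add(282, Pow(13, Rational(1, 2))) ≈ 285.61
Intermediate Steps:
Function('p')(c, A) = Pow(Add(3, A), Rational(1, 2))
Add(Mul(94, 3), Function('p')(-12, 10)) = Add(Mul(94, 3), Pow(Add(3, 10), Rational(1, 2))) = Add(282, Pow(13, Rational(1, 2)))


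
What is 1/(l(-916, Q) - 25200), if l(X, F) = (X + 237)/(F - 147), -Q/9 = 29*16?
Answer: -4323/108938921 ≈ -3.9683e-5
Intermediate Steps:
Q = -4176 (Q = -261*16 = -9*464 = -4176)
l(X, F) = (237 + X)/(-147 + F)
1/(l(-916, Q) - 25200) = 1/((237 - 916)/(-147 - 4176) - 25200) = 1/(-679/(-4323) - 25200) = 1/(-1/4323*(-679) - 25200) = 1/(679/4323 - 25200) = 1/(-108938921/4323) = -4323/108938921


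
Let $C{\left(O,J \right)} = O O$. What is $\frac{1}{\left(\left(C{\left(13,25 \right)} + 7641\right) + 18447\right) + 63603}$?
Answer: $\frac{1}{89860} \approx 1.1128 \cdot 10^{-5}$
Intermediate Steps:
$C{\left(O,J \right)} = O^{2}$
$\frac{1}{\left(\left(C{\left(13,25 \right)} + 7641\right) + 18447\right) + 63603} = \frac{1}{\left(\left(13^{2} + 7641\right) + 18447\right) + 63603} = \frac{1}{\left(\left(169 + 7641\right) + 18447\right) + 63603} = \frac{1}{\left(7810 + 18447\right) + 63603} = \frac{1}{26257 + 63603} = \frac{1}{89860}$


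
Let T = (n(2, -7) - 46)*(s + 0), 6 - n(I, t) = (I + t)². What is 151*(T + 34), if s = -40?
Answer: 397734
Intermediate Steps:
n(I, t) = 6 - (I + t)²
T = 2600 (T = ((6 - (2 - 7)²) - 46)*(-40 + 0) = ((6 - 1*(-5)²) - 46)*(-40) = ((6 - 1*25) - 46)*(-40) = ((6 - 25) - 46)*(-40) = (-19 - 46)*(-40) = -65*(-40) = 2600)
151*(T + 34) = 151*(2600 + 34) = 151*2634 = 397734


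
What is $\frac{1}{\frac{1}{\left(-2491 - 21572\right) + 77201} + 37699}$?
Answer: $\frac{53138}{2003249463} \approx 2.6526 \cdot 10^{-5}$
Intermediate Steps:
$\frac{1}{\frac{1}{\left(-2491 - 21572\right) + 77201} + 37699} = \frac{1}{\frac{1}{-24063 + 77201} + 37699} = \frac{1}{\frac{1}{53138} + 37699} = \frac{1}{\frac{2003249463}{53138}} = \frac{53138}{2003249463}$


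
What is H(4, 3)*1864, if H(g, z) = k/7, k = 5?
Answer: 9320/7 ≈ 1331.4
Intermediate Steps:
H(g, z) = 5/7
H(4, 3)*1864 = (5/7)*1864 = 9320/7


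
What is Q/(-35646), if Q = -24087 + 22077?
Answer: 335/5941 ≈ 0.056388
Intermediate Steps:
Q = -2010
Q/(-35646) = -2010/(-35646) = -2010*(-1/35646) = 335/5941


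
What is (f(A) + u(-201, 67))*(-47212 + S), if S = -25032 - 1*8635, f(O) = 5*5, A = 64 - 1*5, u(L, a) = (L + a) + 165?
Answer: -4529224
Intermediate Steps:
u(L, a) = 165 + L + a
A = 59 (A = 64 - 5 = 59)
f(O) = 25
S = -33667 (S = -25032 - 8635 = -33667)
(f(A) + u(-201, 67))*(-47212 + S) = (25 + (165 - 201 + 67))*(-47212 - 33667) = (25 + 31)*(-80879) = 56*(-80879) = -4529224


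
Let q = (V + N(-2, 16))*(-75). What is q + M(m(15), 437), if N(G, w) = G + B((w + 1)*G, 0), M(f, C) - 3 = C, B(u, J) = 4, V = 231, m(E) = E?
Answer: -17035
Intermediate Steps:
M(f, C) = 3 + C
N(G, w) = 4 + G (N(G, w) = G + 4 = 4 + G)
q = -17475 (q = (231 + (4 - 2))*(-75) = (231 + 2)*(-75) = 233*(-75) = -17475)
q + M(m(15), 437) = -17475 + (3 + 437) = -17475 + 440 = -17035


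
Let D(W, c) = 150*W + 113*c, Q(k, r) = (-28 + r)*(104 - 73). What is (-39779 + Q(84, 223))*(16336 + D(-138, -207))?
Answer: 936287170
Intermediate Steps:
Q(k, r) = -868 + 31*r (Q(k, r) = (-28 + r)*31 = -868 + 31*r)
D(W, c) = 113*c + 150*W
(-39779 + Q(84, 223))*(16336 + D(-138, -207)) = (-39779 + (-868 + 31*223))*(16336 + (113*(-207) + 150*(-138))) = (-39779 + (-868 + 6913))*(16336 + (-23391 - 20700)) = (-39779 + 6045)*(16336 - 44091) = -33734*(-27755) = 936287170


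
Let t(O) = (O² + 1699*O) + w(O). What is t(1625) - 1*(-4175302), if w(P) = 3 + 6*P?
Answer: 9586555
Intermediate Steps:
t(O) = 3 + O² + 1705*O (t(O) = (O² + 1699*O) + (3 + 6*O) = 3 + O² + 1705*O)
t(1625) - 1*(-4175302) = (3 + 1625² + 1705*1625) - 1*(-4175302) = (3 + 2640625 + 2770625) + 4175302 = 5411253 + 4175302 = 9586555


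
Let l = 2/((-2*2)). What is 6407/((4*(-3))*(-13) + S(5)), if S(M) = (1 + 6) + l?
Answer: 12814/325 ≈ 39.428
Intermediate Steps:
l = -½ (l = 2/(-4) = 2*(-¼) = -½ ≈ -0.50000)
S(M) = 13/2 (S(M) = (1 + 6) - ½ = 7 - ½ = 13/2)
6407/((4*(-3))*(-13) + S(5)) = 6407/((4*(-3))*(-13) + 13/2) = 6407/(-12*(-13) + 13/2) = 6407/(156 + 13/2) = 6407/(325/2) = 6407*(2/325) = 12814/325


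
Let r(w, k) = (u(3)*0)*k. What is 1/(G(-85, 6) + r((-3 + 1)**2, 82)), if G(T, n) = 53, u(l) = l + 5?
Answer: 1/53 ≈ 0.018868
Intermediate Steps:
u(l) = 5 + l
r(w, k) = 0 (r(w, k) = ((5 + 3)*0)*k = (8*0)*k = 0*k = 0)
1/(G(-85, 6) + r((-3 + 1)**2, 82)) = 1/(53 + 0) = 1/53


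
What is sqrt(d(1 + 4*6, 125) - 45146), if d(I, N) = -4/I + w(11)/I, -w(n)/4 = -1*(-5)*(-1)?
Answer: I*sqrt(1128634)/5 ≈ 212.47*I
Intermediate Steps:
w(n) = 20 (w(n) = -4*(-1*(-5))*(-1) = -20*(-1) = -4*(-5) = 20)
d(I, N) = 16/I (d(I, N) = -4/I + 20/I = 16/I)
sqrt(d(1 + 4*6, 125) - 45146) = sqrt(16/(1 + 4*6) - 45146) = sqrt(16/(1 + 24) - 45146) = sqrt(16/25 - 45146) = sqrt(-1128634/25) = I*sqrt(1128634)/5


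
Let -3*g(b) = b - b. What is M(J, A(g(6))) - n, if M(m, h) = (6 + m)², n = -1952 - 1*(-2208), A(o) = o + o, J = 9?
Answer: -31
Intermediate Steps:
g(b) = 0 (g(b) = -(b - b)/3 = -⅓*0 = 0)
A(o) = 2*o
n = 256 (n = -1952 + 2208 = 256)
M(J, A(g(6))) - n = (6 + 9)² - 1*256 = 15² - 256 = 225 - 256 = -31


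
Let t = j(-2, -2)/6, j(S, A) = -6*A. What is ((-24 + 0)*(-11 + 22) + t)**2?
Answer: 68644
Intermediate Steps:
t = 2 (t = -6*(-2)/6 = 12*(1/6) = 2)
((-24 + 0)*(-11 + 22) + t)**2 = ((-24 + 0)*(-11 + 22) + 2)**2 = (-24*11 + 2)**2 = (-264 + 2)**2 = (-262)**2 = 68644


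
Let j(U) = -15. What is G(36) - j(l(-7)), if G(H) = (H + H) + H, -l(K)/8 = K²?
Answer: 123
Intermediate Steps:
l(K) = -8*K²
G(H) = 3*H (G(H) = 2*H + H = 3*H)
G(36) - j(l(-7)) = 3*36 - 1*(-15) = 108 + 15 = 123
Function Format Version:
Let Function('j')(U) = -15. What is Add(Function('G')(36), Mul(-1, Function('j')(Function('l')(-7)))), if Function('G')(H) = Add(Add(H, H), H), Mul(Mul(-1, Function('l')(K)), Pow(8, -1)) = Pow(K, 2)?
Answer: 123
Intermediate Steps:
Function('l')(K) = Mul(-8, Pow(K, 2))
Function('G')(H) = Mul(3, H) (Function('G')(H) = Add(Mul(2, H), H) = Mul(3, H))
Add(Function('G')(36), Mul(-1, Function('j')(Function('l')(-7)))) = Add(Mul(3, 36), Mul(-1, -15)) = Add(108, 15) = 123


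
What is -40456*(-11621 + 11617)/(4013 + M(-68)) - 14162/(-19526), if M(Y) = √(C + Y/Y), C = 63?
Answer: 1608360413/39257023 ≈ 40.970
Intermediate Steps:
M(Y) = 8 (M(Y) = √(63 + Y/Y) = √(63 + 1) = √64 = 8)
-40456*(-11621 + 11617)/(4013 + M(-68)) - 14162/(-19526) = -40456*(-11621 + 11617)/(4013 + 8) - 14162/(-19526) = -40456/(4021/(-4)) - 14162*(-1/19526) = -40456/(4021*(-¼)) + 7081/9763 = -40456/(-4021/4) + 7081/9763 = -40456*(-4/4021) + 7081/9763 = 161824/4021 + 7081/9763 = 1608360413/39257023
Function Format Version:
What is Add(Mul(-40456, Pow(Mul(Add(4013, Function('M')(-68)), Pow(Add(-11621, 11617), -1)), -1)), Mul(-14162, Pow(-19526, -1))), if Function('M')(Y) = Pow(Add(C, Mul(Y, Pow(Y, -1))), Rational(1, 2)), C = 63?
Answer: Rational(1608360413, 39257023) ≈ 40.970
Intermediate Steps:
Function('M')(Y) = 8 (Function('M')(Y) = Pow(Add(63, Mul(Y, Pow(Y, -1))), Rational(1, 2)) = Pow(Add(63, 1), Rational(1, 2)) = Pow(64, Rational(1, 2)) = 8)
Add(Mul(-40456, Pow(Mul(Add(4013, Function('M')(-68)), Pow(Add(-11621, 11617), -1)), -1)), Mul(-14162, Pow(-19526, -1))) = Add(Mul(-40456, Pow(Mul(Add(4013, 8), Pow(Add(-11621, 11617), -1)), -1)), Mul(-14162, Pow(-19526, -1))) = Add(Mul(-40456, Pow(Mul(4021, Pow(-4, -1)), -1)), Mul(-14162, Rational(-1, 19526))) = Add(Mul(-40456, Pow(Mul(4021, Rational(-1, 4)), -1)), Rational(7081, 9763)) = Add(Mul(-40456, Pow(Rational(-4021, 4), -1)), Rational(7081, 9763)) = Add(Mul(-40456, Rational(-4, 4021)), Rational(7081, 9763)) = Add(Rational(161824, 4021), Rational(7081, 9763)) = Rational(1608360413, 39257023)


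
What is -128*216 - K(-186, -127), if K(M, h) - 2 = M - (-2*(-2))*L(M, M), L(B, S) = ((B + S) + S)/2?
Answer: -28580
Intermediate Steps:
L(B, S) = S + B/2 (L(B, S) = (B + 2*S)*(½) = S + B/2)
K(M, h) = 2 - 5*M (K(M, h) = 2 + (M - (-2*(-2))*(M + M/2)) = 2 + (M - 4*3*M/2) = 2 + (M - 6*M) = 2 - 5*M)
-128*216 - K(-186, -127) = -128*216 - (2 - 5*(-186)) = -27648 - (2 + 930) = -27648 - 1*932 = -27648 - 932 = -28580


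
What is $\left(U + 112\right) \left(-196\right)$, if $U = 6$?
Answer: $-23128$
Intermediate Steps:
$\left(U + 112\right) \left(-196\right) = \left(6 + 112\right) \left(-196\right) = 118 \left(-196\right) = -23128$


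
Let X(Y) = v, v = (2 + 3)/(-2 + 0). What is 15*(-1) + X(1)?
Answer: -35/2 ≈ -17.500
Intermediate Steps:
v = -5/2 (v = 5/(-2) = 5*(-1/2) = -5/2 ≈ -2.5000)
X(Y) = -5/2
15*(-1) + X(1) = 15*(-1) - 5/2 = -15 - 5/2 = -35/2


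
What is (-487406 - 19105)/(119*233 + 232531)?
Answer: -506511/260258 ≈ -1.9462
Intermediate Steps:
(-487406 - 19105)/(119*233 + 232531) = -506511/(27727 + 232531) = -506511/260258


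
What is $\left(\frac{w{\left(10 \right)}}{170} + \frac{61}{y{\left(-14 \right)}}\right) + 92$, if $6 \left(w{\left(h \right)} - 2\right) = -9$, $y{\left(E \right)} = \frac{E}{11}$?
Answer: $\frac{104897}{2380} \approx 44.074$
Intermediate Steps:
$y{\left(E \right)} = \frac{E}{11}$ ($y{\left(E \right)} = E \frac{1}{11} = \frac{E}{11}$)
$w{\left(h \right)} = \frac{1}{2}$ ($w{\left(h \right)} = 2 + \frac{1}{6} \left(-9\right) = 2 - \frac{3}{2} = \frac{1}{2}$)
$\left(\frac{w{\left(10 \right)}}{170} + \frac{61}{y{\left(-14 \right)}}\right) + 92 = \left(\frac{1}{2 \cdot 170} + \frac{61}{\frac{1}{11} \left(-14\right)}\right) + 92 = \left(\frac{1}{2} \cdot \frac{1}{170} + \frac{61}{- \frac{14}{11}}\right) + 92 = \left(\frac{1}{340} + 61 \left(- \frac{11}{14}\right)\right) + 92 = \left(\frac{1}{340} - \frac{671}{14}\right) + 92 = - \frac{114063}{2380} + 92 = \frac{104897}{2380}$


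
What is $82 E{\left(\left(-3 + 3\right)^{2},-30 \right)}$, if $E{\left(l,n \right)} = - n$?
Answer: $2460$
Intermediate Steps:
$82 E{\left(\left(-3 + 3\right)^{2},-30 \right)} = 82 \left(\left(-1\right) \left(-30\right)\right) = 82 \cdot 30 = 2460$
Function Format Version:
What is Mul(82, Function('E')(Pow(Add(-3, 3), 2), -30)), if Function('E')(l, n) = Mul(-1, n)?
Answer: 2460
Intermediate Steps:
Mul(82, Function('E')(Pow(Add(-3, 3), 2), -30)) = Mul(82, Mul(-1, -30)) = Mul(82, 30) = 2460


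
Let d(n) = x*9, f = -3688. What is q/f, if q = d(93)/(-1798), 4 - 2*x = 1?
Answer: 27/13262048 ≈ 2.0359e-6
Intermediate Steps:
x = 3/2 (x = 2 - ½*1 = 2 - ½ = 3/2 ≈ 1.5000)
d(n) = 27/2 (d(n) = (3/2)*9 = 27/2)
q = -27/3596 (q = (27/2)/(-1798) = (27/2)*(-1/1798) = -27/3596 ≈ -0.0075083)
q/f = -27/3596/(-3688) = -27/3596*(-1/3688) = 27/13262048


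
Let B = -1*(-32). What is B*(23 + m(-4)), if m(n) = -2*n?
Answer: 992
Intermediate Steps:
B = 32
B*(23 + m(-4)) = 32*(23 - 2*(-4)) = 32*(23 + 8) = 32*31 = 992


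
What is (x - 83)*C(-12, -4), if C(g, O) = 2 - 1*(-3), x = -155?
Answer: -1190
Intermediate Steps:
C(g, O) = 5 (C(g, O) = 2 + 3 = 5)
(x - 83)*C(-12, -4) = (-155 - 83)*5 = -238*5 = -1190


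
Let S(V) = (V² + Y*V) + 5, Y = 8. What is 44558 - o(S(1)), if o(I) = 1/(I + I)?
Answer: 1247623/28 ≈ 44558.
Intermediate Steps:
S(V) = 5 + V² + 8*V (S(V) = (V² + 8*V) + 5 = 5 + V² + 8*V)
o(I) = 1/(2*I)
44558 - o(S(1)) = 44558 - 1/(2*(5 + 1² + 8*1)) = 44558 - 1/(2*(5 + 1 + 8)) = 44558 - 1/(2*14) = 44558 - 1*1/28 = 44558 - 1/28 = 1247623/28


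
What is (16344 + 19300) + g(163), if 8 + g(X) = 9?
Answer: 35645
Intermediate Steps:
g(X) = 1 (g(X) = -8 + 9 = 1)
(16344 + 19300) + g(163) = (16344 + 19300) + 1 = 35644 + 1 = 35645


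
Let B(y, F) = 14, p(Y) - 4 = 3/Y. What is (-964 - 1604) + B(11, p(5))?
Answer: -2554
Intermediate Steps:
p(Y) = 4 + 3/Y
(-964 - 1604) + B(11, p(5)) = (-964 - 1604) + 14 = -2568 + 14 = -2554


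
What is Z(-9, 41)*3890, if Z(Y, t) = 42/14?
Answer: 11670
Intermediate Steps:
Z(Y, t) = 3 (Z(Y, t) = 42*(1/14) = 3)
Z(-9, 41)*3890 = 3*3890 = 11670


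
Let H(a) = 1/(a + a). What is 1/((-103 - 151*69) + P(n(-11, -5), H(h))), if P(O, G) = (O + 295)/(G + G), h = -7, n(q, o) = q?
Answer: -1/12510 ≈ -7.9936e-5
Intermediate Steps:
H(a) = 1/(2*a)
P(O, G) = (295 + O)/(2*G) (P(O, G) = (295 + O)/((2*G)) = (295 + O)*(1/(2*G)) = (295 + O)/(2*G))
1/((-103 - 151*69) + P(n(-11, -5), H(h))) = 1/((-103 - 151*69) + (295 - 11)/(2*(((½)/(-7))))) = 1/((-103 - 10419) + (½)*284/((½)*(-⅐))) = 1/(-10522 + (½)*284/(-1/14)) = 1/(-10522 + (½)*(-14)*284) = 1/(-10522 - 1988) = 1/(-12510) = -1/12510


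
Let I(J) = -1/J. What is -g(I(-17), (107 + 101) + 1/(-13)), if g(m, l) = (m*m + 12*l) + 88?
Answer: -9704633/3757 ≈ -2583.1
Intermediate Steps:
g(m, l) = 88 + m² + 12*l (g(m, l) = (m² + 12*l) + 88 = 88 + m² + 12*l)
-g(I(-17), (107 + 101) + 1/(-13)) = -(88 + (-1/(-17))² + 12*((107 + 101) + 1/(-13))) = -(88 + (-1*(-1/17))² + 12*(208 - 1/13)) = -(88 + (1/17)² + 12*(2703/13)) = -(88 + 1/289 + 32436/13) = -1*9704633/3757 = -9704633/3757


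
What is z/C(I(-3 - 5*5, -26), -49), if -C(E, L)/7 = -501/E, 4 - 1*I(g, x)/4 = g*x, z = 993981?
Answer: -959522992/1169 ≈ -8.2081e+5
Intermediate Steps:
I(g, x) = 16 - 4*g*x
C(E, L) = 3507/E (C(E, L) = -(-3507)/E = 3507/E)
z/C(I(-3 - 5*5, -26), -49) = 993981/((3507/(16 - 4*(-3 - 5*5)*(-26)))) = 993981/((3507/(16 - 4*(-3 - 25)*(-26)))) = 993981/((3507/(16 - 4*(-28)*(-26)))) = 993981/((3507/(16 - 2912))) = 993981/((3507/(-2896))) = 993981/((3507*(-1/2896))) = 993981/(-3507/2896) = 993981*(-2896/3507) = -959522992/1169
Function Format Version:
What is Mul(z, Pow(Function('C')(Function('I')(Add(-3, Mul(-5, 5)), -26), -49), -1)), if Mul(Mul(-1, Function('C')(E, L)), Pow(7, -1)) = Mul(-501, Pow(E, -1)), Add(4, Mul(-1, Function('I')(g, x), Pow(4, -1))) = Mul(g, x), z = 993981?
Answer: Rational(-959522992, 1169) ≈ -8.2081e+5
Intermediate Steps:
Function('I')(g, x) = Add(16, Mul(-4, g, x)) (Function('I')(g, x) = Add(16, Mul(-4, Mul(g, x))) = Add(16, Mul(-4, g, x)))
Function('C')(E, L) = Mul(3507, Pow(E, -1)) (Function('C')(E, L) = Mul(-7, Mul(-501, Pow(E, -1))) = Mul(3507, Pow(E, -1)))
Mul(z, Pow(Function('C')(Function('I')(Add(-3, Mul(-5, 5)), -26), -49), -1)) = Mul(993981, Pow(Mul(3507, Pow(Add(16, Mul(-4, Add(-3, Mul(-5, 5)), -26)), -1)), -1)) = Mul(993981, Pow(Mul(3507, Pow(Add(16, Mul(-4, Add(-3, -25), -26)), -1)), -1)) = Mul(993981, Pow(Mul(3507, Pow(Add(16, Mul(-4, -28, -26)), -1)), -1)) = Mul(993981, Pow(Mul(3507, Pow(Add(16, -2912), -1)), -1)) = Mul(993981, Pow(Mul(3507, Pow(-2896, -1)), -1)) = Mul(993981, Pow(Mul(3507, Rational(-1, 2896)), -1)) = Mul(993981, Pow(Rational(-3507, 2896), -1)) = Mul(993981, Rational(-2896, 3507)) = Rational(-959522992, 1169)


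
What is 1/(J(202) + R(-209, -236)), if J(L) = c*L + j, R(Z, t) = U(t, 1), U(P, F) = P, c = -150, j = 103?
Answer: -1/30433 ≈ -3.2859e-5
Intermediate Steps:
R(Z, t) = t
J(L) = 103 - 150*L (J(L) = -150*L + 103 = 103 - 150*L)
1/(J(202) + R(-209, -236)) = 1/((103 - 150*202) - 236) = 1/((103 - 30300) - 236) = 1/(-30197 - 236) = 1/(-30433) = -1/30433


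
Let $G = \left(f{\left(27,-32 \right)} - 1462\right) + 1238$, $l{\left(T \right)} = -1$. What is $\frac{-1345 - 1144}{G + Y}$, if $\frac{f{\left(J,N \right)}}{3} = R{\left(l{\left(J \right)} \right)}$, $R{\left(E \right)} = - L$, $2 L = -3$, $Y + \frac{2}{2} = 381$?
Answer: $- \frac{4978}{321} \approx -15.508$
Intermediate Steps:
$Y = 380$ ($Y = -1 + 381 = 380$)
$L = - \frac{3}{2}$ ($L = \frac{1}{2} \left(-3\right) = - \frac{3}{2} \approx -1.5$)
$R{\left(E \right)} = \frac{3}{2}$ ($R{\left(E \right)} = \left(-1\right) \left(- \frac{3}{2}\right) = \frac{3}{2}$)
$f{\left(J,N \right)} = \frac{9}{2}$ ($f{\left(J,N \right)} = 3 \cdot \frac{3}{2} = \frac{9}{2}$)
$G = - \frac{439}{2}$ ($G = \left(\frac{9}{2} - 1462\right) + 1238 = - \frac{2915}{2} + 1238 = - \frac{439}{2} \approx -219.5$)
$\frac{-1345 - 1144}{G + Y} = \frac{-1345 - 1144}{- \frac{439}{2} + 380} = - \frac{2489}{\frac{321}{2}} = \left(-2489\right) \frac{2}{321} = - \frac{4978}{321}$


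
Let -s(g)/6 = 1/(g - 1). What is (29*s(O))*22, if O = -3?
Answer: 957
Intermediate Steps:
s(g) = -6/(-1 + g) (s(g) = -6/(g - 1) = -6/(-1 + g))
(29*s(O))*22 = (29*(-6/(-1 - 3)))*22 = (29*(-6/(-4)))*22 = (29*(-6*(-¼)))*22 = (29*(3/2))*22 = (87/2)*22 = 957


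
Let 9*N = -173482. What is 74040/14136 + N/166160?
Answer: 72762121/14206680 ≈ 5.1217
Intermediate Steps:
N = -173482/9 (N = (1/9)*(-173482) = -173482/9 ≈ -19276.)
74040/14136 + N/166160 = 74040/14136 - 173482/9/166160 = 74040*(1/14136) - 173482/9*1/166160 = 3085/589 - 86741/747720 = 72762121/14206680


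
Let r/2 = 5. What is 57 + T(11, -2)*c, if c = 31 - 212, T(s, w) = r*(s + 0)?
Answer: -19853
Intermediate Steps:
r = 10 (r = 2*5 = 10)
T(s, w) = 10*s (T(s, w) = 10*(s + 0) = 10*s)
c = -181
57 + T(11, -2)*c = 57 + (10*11)*(-181) = 57 + 110*(-181) = 57 - 19910 = -19853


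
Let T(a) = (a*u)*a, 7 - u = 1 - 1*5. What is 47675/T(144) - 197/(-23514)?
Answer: 194327477/893908224 ≈ 0.21739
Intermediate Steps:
u = 11 (u = 7 - (1 - 1*5) = 7 - (1 - 5) = 7 - 1*(-4) = 7 + 4 = 11)
T(a) = 11*a² (T(a) = (a*11)*a = (11*a)*a = 11*a²)
47675/T(144) - 197/(-23514) = 47675/((11*144²)) - 197/(-23514) = 47675/((11*20736)) - 197*(-1/23514) = 47675/228096 + 197/23514 = 194327477/893908224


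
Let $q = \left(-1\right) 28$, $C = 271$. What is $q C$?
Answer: $-7588$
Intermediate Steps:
$q = -28$
$q C = \left(-28\right) 271 = -7588$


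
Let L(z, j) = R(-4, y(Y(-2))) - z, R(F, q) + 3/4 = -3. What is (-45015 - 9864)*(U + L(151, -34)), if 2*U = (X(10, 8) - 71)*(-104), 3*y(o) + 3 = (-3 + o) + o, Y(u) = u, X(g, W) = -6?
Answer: -844971963/4 ≈ -2.1124e+8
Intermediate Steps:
y(o) = -2 + 2*o/3 (y(o) = -1 + ((-3 + o) + o)/3 = -1 + (-3 + 2*o)/3 = -1 + (-1 + 2*o/3) = -2 + 2*o/3)
R(F, q) = -15/4 (R(F, q) = -3/4 - 3 = -15/4)
L(z, j) = -15/4 - z
U = 4004 (U = ((-6 - 71)*(-104))/2 = (-77*(-104))/2 = (1/2)*8008 = 4004)
(-45015 - 9864)*(U + L(151, -34)) = (-45015 - 9864)*(4004 + (-15/4 - 1*151)) = -54879*(4004 + (-15/4 - 151)) = -54879*(4004 - 619/4) = -54879*15397/4 = -844971963/4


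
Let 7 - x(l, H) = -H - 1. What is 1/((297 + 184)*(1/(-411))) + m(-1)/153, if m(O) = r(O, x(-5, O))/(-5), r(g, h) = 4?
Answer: -316339/367965 ≈ -0.85970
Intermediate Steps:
x(l, H) = 8 + H (x(l, H) = 7 - (-H - 1) = 7 - (-1 - H) = 7 + (1 + H) = 8 + H)
m(O) = -⅘ (m(O) = 4/(-5) = 4*(-⅕) = -⅘)
1/((297 + 184)*(1/(-411))) + m(-1)/153 = 1/((297 + 184)*(1/(-411))) - ⅘/153 = 1/(481*(-1/411)) - ⅘*1/153 = (1/481)*(-411) - 4/765 = -411/481 - 4/765 = -316339/367965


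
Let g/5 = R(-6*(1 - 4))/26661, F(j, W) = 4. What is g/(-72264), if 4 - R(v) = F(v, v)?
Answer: 0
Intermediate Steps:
R(v) = 0 (R(v) = 4 - 1*4 = 4 - 4 = 0)
g = 0 (g = 5*(0/26661) = 5*(0*(1/26661)) = 5*0 = 0)
g/(-72264) = 0/(-72264) = 0*(-1/72264) = 0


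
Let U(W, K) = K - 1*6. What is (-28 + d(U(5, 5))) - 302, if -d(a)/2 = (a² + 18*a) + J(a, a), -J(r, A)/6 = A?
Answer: -308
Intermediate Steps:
U(W, K) = -6 + K (U(W, K) = K - 6 = -6 + K)
J(r, A) = -6*A
d(a) = -24*a - 2*a² (d(a) = -2*((a² + 18*a) - 6*a) = -2*(a² + 12*a) = -24*a - 2*a²)
(-28 + d(U(5, 5))) - 302 = (-28 + 2*(-6 + 5)*(-12 - (-6 + 5))) - 302 = (-28 + 2*(-1)*(-12 - 1*(-1))) - 302 = (-28 + 2*(-1)*(-12 + 1)) - 302 = (-28 + 2*(-1)*(-11)) - 302 = (-28 + 22) - 302 = -6 - 302 = -308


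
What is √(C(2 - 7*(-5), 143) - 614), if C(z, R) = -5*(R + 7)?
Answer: 2*I*√341 ≈ 36.932*I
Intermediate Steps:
C(z, R) = -35 - 5*R (C(z, R) = -5*(7 + R) = -35 - 5*R)
√(C(2 - 7*(-5), 143) - 614) = √((-35 - 5*143) - 614) = √((-35 - 715) - 614) = √(-750 - 614) = √(-1364) = 2*I*√341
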